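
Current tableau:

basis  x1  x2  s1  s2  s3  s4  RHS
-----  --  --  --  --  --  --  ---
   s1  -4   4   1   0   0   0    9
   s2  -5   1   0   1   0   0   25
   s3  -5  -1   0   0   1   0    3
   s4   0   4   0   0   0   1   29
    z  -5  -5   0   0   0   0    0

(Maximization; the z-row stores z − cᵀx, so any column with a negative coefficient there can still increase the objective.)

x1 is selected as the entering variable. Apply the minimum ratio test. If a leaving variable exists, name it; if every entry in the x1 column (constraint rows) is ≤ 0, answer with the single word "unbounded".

unbounded

x1-column entries: row 1: -4, row 2: -5, row 3: -5, row 4: 0. All ≤ 0, so x1 can increase without bound; the LP is unbounded in this direction.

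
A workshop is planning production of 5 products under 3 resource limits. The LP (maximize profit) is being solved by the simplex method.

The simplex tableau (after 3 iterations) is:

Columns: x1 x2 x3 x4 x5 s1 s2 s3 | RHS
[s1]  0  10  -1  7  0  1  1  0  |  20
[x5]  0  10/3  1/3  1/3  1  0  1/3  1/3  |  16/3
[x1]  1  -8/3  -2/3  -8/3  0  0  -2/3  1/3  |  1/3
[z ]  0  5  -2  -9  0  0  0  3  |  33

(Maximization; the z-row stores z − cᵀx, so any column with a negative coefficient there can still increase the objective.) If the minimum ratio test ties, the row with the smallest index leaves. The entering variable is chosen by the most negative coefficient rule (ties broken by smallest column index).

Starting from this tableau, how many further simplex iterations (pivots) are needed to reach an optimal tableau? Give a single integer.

pivot: x4 in, s1 out → z = 411/7
pivot: x3 in, x5 out → z = 193/2
No improving column remains; optimal.

2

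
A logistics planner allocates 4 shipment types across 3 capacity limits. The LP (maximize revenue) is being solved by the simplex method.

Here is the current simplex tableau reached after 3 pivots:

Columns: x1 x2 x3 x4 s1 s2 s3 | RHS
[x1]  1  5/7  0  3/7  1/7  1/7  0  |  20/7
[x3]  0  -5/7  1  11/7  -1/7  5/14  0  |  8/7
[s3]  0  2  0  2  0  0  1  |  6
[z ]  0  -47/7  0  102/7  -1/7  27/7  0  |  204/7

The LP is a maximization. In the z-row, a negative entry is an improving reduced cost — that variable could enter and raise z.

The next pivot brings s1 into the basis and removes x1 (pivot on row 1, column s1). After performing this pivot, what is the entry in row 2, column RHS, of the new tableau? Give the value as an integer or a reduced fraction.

Pivot element is row 1, column s1: 1/7.
Normalize row 1: new (row 1, RHS) = (20/7)/(1/7) = 20.
row 2 ← row 2 − (-1/7)·(new row 1): 8/7 − (-1/7)·20 = 4.

4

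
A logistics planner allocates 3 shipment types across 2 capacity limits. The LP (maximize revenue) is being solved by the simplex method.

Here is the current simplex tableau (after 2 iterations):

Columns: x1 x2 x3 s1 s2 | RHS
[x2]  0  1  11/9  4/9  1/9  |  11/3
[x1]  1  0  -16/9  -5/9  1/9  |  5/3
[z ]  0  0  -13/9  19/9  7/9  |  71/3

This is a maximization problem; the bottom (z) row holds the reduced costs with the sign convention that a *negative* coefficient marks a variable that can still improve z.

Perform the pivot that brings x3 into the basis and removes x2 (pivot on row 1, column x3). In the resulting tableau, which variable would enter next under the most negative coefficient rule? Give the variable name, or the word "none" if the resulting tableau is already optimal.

Pivot element 11/9. New z-row = old z-row − (-13/9)·(row 1/(11/9)).
Updated z-row coefficients: x1: 0, x2: 13/11, x3: 0, s1: 29/11, s2: 10/11.
No coefficient is strictly negative; the tableau after this pivot is optimal.

none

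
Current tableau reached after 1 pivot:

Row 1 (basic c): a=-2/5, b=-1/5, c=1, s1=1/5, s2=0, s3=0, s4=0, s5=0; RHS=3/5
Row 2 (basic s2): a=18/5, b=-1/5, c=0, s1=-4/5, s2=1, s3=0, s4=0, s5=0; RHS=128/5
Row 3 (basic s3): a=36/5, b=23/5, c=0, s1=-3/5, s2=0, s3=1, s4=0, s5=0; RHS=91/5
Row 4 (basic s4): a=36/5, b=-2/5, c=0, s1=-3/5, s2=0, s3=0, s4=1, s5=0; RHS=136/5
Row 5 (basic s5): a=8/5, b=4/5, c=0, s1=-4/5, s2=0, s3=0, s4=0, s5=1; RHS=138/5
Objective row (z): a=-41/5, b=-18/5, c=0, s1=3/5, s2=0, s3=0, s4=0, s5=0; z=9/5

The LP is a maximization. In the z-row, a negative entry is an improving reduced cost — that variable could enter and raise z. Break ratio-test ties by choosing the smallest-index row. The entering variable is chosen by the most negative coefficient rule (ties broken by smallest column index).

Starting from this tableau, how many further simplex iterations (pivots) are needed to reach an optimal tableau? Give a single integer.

2

pivot: a in, s3 out → z = 811/36
pivot: s1 in, c out → z = 70/3
No improving column remains; optimal.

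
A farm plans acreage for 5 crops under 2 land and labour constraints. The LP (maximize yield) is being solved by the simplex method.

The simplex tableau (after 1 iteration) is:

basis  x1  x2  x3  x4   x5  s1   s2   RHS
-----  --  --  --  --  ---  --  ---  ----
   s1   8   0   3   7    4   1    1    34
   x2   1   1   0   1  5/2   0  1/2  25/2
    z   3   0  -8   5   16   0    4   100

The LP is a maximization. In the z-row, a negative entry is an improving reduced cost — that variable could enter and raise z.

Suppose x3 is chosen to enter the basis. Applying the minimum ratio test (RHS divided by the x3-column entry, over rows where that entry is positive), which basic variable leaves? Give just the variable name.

Ratios: row 1 (s1): 34/3 = 34/3; row 2 (x2): entry 0 ≤ 0, skip.
Minimum ratio 34/3 is in the s1 row, so s1 leaves.

s1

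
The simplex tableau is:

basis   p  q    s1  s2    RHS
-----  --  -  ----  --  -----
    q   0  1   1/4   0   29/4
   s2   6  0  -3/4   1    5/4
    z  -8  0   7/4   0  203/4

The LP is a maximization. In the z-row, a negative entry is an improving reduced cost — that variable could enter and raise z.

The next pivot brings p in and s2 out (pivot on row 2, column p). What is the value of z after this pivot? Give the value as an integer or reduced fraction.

Minimum ratio for p: (5/4)/6 = 5/24.
z changes by −(z-row coeff of p)·ratio = −(-8)·(5/24) = 5/3.
New z = 203/4 + (5/3) = 629/12.

629/12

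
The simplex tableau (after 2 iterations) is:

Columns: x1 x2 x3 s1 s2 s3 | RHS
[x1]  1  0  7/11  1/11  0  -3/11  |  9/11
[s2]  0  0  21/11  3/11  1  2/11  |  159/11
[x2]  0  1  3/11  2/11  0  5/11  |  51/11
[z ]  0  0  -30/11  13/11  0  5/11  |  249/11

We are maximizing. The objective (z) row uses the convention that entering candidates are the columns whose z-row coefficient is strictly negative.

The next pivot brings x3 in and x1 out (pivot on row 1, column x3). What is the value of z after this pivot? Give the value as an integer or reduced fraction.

Minimum ratio for x3: (9/11)/(7/11) = 9/7.
z changes by −(z-row coeff of x3)·ratio = −(-30/11)·(9/7) = 270/77.
New z = 249/11 + (270/77) = 183/7.

183/7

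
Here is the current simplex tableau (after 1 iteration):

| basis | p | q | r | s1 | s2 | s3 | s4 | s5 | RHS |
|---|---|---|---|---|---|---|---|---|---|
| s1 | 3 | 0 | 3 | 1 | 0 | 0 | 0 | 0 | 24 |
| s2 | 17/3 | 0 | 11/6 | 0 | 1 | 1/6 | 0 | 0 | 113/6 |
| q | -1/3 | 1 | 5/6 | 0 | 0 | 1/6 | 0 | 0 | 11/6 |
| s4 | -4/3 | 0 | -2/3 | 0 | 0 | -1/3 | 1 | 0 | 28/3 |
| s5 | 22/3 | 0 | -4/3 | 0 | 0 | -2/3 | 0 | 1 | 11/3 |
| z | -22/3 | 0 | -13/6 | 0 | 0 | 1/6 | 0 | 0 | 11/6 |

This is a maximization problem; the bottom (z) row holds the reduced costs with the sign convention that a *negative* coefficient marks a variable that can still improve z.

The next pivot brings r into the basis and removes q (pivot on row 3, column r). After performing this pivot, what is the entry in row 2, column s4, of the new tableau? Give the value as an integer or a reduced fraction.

Pivot element is row 3, column r: 5/6.
Normalize row 3: new (row 3, s4) = 0/(5/6) = 0.
row 2 ← row 2 − (11/6)·(new row 3): 0 − (11/6)·0 = 0.

0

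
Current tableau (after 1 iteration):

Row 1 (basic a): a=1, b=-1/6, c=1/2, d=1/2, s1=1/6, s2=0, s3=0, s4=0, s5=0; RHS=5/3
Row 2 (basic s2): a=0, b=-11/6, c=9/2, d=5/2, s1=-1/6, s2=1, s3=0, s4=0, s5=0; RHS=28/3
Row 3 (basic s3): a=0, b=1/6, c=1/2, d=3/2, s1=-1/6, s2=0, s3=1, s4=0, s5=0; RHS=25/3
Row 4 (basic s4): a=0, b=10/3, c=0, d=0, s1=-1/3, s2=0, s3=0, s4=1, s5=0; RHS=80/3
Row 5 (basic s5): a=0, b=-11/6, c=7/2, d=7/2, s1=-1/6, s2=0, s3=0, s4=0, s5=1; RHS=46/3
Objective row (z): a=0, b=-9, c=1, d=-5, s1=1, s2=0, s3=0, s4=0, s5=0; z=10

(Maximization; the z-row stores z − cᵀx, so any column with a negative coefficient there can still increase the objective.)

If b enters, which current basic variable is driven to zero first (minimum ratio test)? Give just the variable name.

s4

Ratios: row 1 (a): entry -1/6 ≤ 0, skip; row 2 (s2): entry -11/6 ≤ 0, skip; row 3 (s3): (25/3)/(1/6) = 50; row 4 (s4): (80/3)/(10/3) = 8; row 5 (s5): entry -11/6 ≤ 0, skip.
Minimum ratio 8 is in the s4 row, so s4 leaves.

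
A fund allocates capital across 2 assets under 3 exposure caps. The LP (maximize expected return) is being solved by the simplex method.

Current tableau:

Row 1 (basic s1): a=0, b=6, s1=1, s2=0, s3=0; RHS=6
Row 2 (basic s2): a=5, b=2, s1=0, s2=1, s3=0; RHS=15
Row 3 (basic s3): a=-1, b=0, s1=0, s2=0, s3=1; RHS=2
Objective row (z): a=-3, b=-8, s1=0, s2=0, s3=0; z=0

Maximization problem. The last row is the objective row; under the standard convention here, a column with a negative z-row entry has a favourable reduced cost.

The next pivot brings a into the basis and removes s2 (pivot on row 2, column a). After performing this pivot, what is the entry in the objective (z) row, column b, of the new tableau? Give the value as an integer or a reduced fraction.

Pivot element is row 2, column a: 5.
Normalize row 2: new (row 2, b) = 2/5 = 2/5.
z-row ← z-row − (-3)·(new row 2): -8 − (-3)·(2/5) = -34/5.

-34/5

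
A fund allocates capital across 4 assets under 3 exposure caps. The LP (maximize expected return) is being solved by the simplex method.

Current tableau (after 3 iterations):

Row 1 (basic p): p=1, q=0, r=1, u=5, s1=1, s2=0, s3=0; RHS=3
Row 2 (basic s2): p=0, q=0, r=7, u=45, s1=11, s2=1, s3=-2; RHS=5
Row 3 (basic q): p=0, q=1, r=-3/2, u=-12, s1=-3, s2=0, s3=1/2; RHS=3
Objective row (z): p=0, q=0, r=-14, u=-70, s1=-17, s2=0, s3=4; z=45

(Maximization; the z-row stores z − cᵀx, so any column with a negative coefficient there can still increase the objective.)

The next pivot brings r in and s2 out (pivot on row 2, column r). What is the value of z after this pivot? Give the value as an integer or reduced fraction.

Minimum ratio for r: 5/7 = 5/7.
z changes by −(z-row coeff of r)·ratio = −(-14)·(5/7) = 10.
New z = 45 + 10 = 55.

55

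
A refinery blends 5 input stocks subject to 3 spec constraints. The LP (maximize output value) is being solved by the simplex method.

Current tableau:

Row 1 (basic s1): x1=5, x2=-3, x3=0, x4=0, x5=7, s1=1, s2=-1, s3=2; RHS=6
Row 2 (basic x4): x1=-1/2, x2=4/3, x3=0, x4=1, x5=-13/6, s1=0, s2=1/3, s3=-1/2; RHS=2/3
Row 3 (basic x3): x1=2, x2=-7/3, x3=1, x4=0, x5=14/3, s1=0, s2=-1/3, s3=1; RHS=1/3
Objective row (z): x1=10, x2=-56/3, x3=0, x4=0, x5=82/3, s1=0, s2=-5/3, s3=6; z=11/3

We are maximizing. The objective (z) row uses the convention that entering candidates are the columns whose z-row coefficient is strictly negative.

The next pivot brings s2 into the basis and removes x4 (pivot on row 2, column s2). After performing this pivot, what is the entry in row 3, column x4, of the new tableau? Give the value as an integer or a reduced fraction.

1

Pivot element is row 2, column s2: 1/3.
Normalize row 2: new (row 2, x4) = 1/(1/3) = 3.
row 3 ← row 3 − (-1/3)·(new row 2): 0 − (-1/3)·3 = 1.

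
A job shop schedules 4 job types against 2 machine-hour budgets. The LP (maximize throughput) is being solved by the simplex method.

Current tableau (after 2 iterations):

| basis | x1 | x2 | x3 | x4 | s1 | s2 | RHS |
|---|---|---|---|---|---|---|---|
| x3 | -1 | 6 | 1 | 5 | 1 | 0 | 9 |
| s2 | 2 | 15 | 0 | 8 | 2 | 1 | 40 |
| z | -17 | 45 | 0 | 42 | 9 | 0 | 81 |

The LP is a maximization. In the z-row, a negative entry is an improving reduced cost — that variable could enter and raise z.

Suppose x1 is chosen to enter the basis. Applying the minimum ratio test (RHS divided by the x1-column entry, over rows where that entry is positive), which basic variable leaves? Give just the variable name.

Ratios: row 1 (x3): entry -1 ≤ 0, skip; row 2 (s2): 40/2 = 20.
Minimum ratio 20 is in the s2 row, so s2 leaves.

s2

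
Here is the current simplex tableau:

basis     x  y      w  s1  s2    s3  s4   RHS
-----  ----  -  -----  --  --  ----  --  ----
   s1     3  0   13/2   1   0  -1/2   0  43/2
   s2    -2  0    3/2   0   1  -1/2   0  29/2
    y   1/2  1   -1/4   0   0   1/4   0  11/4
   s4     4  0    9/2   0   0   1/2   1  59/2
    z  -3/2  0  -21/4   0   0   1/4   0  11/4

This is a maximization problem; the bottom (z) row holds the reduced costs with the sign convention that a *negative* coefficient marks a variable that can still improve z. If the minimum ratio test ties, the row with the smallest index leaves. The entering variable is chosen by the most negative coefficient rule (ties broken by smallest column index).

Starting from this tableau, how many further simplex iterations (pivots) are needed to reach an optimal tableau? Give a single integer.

pivot: w in, s1 out → z = 523/26
pivot: s3 in, y out → z = 45/2
No improving column remains; optimal.

2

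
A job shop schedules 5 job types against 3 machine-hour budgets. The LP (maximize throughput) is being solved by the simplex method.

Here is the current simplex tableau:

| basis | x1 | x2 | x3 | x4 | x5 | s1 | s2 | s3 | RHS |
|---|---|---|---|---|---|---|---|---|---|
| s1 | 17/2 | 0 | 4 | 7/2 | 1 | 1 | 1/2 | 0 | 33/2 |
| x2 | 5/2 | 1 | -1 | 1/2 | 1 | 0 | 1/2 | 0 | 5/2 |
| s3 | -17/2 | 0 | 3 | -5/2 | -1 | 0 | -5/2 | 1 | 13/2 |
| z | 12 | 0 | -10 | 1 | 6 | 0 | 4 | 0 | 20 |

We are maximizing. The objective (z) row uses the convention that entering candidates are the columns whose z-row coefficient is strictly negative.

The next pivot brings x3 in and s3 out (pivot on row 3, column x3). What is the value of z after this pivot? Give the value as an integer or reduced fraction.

Minimum ratio for x3: (13/2)/3 = 13/6.
z changes by −(z-row coeff of x3)·ratio = −(-10)·(13/6) = 65/3.
New z = 20 + (65/3) = 125/3.

125/3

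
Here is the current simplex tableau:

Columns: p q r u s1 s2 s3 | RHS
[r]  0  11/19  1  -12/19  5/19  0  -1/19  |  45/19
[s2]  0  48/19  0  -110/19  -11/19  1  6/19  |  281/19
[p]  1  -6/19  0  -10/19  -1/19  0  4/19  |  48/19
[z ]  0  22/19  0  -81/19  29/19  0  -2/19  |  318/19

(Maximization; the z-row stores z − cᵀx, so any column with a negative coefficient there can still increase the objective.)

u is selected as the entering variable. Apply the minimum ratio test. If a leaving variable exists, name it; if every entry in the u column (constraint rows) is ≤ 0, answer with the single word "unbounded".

u-column entries: row 1: -12/19, row 2: -110/19, row 3: -10/19. All ≤ 0, so u can increase without bound; the LP is unbounded in this direction.

unbounded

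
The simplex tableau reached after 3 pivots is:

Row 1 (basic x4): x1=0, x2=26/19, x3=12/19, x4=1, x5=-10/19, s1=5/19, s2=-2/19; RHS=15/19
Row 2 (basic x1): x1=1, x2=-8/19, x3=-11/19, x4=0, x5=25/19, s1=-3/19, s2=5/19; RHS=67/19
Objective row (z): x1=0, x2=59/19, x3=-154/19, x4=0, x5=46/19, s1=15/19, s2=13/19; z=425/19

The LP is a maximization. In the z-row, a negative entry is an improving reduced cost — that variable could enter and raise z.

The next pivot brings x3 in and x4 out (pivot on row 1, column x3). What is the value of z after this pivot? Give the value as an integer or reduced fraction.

65/2

Minimum ratio for x3: (15/19)/(12/19) = 5/4.
z changes by −(z-row coeff of x3)·ratio = −(-154/19)·(5/4) = 385/38.
New z = 425/19 + (385/38) = 65/2.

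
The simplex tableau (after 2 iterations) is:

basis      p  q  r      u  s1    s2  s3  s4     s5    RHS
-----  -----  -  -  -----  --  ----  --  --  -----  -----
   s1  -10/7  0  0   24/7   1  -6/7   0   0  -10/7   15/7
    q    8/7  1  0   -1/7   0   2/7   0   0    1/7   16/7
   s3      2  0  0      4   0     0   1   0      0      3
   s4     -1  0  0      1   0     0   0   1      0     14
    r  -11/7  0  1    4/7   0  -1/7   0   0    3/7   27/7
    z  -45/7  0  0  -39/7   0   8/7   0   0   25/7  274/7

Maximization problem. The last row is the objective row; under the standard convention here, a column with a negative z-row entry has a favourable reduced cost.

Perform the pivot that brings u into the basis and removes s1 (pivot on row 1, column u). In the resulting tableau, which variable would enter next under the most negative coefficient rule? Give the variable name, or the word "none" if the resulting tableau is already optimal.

Pivot element 24/7. New z-row = old z-row − (-39/7)·(row 1/(24/7)).
Updated z-row coefficients: p: -35/4, q: 0, r: 0, u: 0, s1: 13/8, s2: -1/4, s3: 0, s4: 0, s5: 5/4.
The most negative is -35/4 in column p, so p would enter next.

p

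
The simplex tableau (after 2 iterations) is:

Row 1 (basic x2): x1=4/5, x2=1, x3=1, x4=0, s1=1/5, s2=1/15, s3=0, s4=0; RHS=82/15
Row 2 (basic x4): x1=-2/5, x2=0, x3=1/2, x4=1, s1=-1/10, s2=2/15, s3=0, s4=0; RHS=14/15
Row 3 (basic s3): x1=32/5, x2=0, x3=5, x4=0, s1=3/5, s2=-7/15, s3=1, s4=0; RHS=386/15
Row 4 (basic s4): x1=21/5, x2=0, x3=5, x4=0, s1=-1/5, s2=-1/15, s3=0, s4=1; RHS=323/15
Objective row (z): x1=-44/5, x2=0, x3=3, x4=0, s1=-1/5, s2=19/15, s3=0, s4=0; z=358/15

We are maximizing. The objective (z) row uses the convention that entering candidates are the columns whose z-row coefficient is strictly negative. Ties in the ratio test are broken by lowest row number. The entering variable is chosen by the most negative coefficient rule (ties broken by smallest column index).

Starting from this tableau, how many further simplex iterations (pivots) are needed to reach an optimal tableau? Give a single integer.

1

pivot: x1 in, s3 out → z = 237/4
No improving column remains; optimal.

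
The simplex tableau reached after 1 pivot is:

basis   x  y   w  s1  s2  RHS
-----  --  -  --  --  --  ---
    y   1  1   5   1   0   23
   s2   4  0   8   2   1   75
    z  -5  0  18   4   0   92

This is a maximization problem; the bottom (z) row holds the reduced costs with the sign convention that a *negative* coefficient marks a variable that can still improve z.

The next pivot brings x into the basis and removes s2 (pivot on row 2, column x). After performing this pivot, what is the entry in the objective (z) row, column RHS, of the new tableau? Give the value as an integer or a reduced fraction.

Pivot element is row 2, column x: 4.
Normalize row 2: new (row 2, RHS) = 75/4 = 75/4.
z-row ← z-row − (-5)·(new row 2): 92 − (-5)·(75/4) = 743/4.

743/4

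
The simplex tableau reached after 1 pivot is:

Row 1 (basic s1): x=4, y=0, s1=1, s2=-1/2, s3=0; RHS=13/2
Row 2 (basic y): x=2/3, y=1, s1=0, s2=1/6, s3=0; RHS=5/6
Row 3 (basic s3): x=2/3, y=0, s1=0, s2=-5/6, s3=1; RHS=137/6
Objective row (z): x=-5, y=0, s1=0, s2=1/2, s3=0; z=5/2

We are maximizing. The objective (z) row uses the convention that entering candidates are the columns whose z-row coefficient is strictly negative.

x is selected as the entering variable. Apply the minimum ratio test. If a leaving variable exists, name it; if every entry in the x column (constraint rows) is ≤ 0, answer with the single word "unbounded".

Ratios: row 1 (s1): (13/2)/4 = 13/8; row 2 (y): (5/6)/(2/3) = 5/4; row 3 (s3): (137/6)/(2/3) = 137/4.
Minimum ratio is in the y row, so y leaves.

y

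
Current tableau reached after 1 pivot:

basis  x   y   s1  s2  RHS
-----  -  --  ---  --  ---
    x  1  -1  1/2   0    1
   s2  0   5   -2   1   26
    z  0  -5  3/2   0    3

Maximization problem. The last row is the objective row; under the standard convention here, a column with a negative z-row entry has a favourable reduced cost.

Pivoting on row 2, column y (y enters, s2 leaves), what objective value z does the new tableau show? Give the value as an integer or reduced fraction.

29

Minimum ratio for y: 26/5 = 26/5.
z changes by −(z-row coeff of y)·ratio = −(-5)·(26/5) = 26.
New z = 3 + 26 = 29.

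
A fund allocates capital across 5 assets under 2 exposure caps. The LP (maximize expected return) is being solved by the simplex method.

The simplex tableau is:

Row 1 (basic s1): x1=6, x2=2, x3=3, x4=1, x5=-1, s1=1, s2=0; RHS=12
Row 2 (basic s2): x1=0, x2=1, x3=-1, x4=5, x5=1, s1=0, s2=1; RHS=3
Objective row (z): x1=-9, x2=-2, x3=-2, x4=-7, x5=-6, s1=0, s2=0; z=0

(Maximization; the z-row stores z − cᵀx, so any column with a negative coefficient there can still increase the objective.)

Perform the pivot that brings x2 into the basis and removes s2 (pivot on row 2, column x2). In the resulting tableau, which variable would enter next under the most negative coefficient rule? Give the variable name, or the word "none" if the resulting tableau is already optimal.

Pivot element 1. New z-row = old z-row − (-2)·(row 2/1).
Updated z-row coefficients: x1: -9, x2: 0, x3: -4, x4: 3, x5: -4, s1: 0, s2: 2.
The most negative is -9 in column x1, so x1 would enter next.

x1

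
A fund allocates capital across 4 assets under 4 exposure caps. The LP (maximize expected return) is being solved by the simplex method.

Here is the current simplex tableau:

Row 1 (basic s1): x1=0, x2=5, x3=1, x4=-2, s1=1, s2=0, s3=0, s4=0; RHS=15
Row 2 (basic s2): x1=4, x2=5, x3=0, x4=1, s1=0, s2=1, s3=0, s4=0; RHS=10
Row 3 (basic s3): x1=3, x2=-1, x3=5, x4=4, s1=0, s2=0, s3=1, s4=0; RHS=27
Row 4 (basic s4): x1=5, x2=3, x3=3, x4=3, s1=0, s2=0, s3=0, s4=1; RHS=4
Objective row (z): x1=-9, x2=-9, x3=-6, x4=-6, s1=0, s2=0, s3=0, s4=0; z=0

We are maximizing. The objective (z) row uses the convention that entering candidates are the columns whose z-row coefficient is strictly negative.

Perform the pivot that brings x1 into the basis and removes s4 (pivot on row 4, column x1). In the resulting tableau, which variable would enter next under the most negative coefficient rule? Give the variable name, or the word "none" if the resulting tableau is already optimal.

x2

Pivot element 5. New z-row = old z-row − (-9)·(row 4/5).
Updated z-row coefficients: x1: 0, x2: -18/5, x3: -3/5, x4: -3/5, s1: 0, s2: 0, s3: 0, s4: 9/5.
The most negative is -18/5 in column x2, so x2 would enter next.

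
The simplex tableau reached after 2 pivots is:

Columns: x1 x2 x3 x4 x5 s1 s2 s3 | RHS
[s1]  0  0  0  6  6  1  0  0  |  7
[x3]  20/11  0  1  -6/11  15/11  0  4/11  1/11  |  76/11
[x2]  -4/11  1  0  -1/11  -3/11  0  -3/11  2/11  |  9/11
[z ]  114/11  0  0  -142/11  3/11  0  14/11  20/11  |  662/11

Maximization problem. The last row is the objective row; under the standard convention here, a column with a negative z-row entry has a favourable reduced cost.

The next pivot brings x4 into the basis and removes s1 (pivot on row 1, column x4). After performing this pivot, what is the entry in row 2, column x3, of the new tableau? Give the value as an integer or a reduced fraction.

1

Pivot element is row 1, column x4: 6.
Normalize row 1: new (row 1, x3) = 0/6 = 0.
row 2 ← row 2 − (-6/11)·(new row 1): 1 − (-6/11)·0 = 1.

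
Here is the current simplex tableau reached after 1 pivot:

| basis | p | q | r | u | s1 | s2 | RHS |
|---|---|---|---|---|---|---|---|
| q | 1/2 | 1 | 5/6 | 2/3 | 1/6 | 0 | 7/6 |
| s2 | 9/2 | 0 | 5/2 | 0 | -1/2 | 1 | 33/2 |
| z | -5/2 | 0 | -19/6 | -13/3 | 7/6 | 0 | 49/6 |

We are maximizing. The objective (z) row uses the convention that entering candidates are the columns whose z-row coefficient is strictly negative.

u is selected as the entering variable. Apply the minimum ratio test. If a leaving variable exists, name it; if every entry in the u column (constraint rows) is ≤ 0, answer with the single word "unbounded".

q

Ratios: row 1 (q): (7/6)/(2/3) = 7/4; row 2 (s2): entry 0 ≤ 0, skip.
Minimum ratio is in the q row, so q leaves.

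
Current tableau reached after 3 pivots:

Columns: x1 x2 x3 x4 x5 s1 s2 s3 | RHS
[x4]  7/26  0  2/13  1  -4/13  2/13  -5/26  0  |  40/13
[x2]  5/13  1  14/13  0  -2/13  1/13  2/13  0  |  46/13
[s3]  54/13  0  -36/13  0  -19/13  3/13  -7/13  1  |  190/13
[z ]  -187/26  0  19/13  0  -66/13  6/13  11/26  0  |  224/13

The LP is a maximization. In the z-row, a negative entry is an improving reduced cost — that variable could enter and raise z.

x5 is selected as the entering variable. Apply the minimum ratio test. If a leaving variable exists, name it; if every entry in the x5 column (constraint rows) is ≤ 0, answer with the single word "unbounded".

x5-column entries: row 1: -4/13, row 2: -2/13, row 3: -19/13. All ≤ 0, so x5 can increase without bound; the LP is unbounded in this direction.

unbounded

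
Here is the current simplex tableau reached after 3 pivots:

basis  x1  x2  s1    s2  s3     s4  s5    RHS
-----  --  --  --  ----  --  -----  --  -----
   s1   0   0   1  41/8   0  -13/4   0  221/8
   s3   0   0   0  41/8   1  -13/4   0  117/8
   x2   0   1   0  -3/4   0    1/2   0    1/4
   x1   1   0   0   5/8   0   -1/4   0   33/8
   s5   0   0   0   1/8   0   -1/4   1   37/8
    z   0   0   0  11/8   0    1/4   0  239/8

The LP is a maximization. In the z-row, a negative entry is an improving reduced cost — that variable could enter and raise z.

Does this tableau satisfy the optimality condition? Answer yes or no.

yes

No objective-row coefficient is strictly negative, so no entering variable exists; the tableau is optimal.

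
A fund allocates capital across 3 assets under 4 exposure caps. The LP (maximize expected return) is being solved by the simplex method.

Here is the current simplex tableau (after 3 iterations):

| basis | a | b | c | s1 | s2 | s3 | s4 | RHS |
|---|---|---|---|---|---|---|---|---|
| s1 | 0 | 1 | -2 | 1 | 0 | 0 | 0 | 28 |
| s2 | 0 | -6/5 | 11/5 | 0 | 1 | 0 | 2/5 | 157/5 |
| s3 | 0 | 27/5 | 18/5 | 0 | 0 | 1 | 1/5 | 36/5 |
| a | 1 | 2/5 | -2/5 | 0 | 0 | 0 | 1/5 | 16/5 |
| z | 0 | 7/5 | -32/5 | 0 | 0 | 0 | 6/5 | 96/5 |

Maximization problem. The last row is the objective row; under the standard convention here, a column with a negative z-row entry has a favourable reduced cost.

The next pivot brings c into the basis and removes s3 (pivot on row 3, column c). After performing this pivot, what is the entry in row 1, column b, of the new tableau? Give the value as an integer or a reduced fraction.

4

Pivot element is row 3, column c: 18/5.
Normalize row 3: new (row 3, b) = (27/5)/(18/5) = 3/2.
row 1 ← row 1 − (-2)·(new row 3): 1 − (-2)·(3/2) = 4.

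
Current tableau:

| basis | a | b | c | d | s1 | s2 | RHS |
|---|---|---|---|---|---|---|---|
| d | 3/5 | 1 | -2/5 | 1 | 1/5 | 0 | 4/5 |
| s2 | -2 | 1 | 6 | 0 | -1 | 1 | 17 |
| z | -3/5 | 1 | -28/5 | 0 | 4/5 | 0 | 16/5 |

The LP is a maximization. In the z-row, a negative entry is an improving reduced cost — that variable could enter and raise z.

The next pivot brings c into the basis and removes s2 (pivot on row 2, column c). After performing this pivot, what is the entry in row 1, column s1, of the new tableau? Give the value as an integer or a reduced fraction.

Pivot element is row 2, column c: 6.
Normalize row 2: new (row 2, s1) = (-1)/6 = -1/6.
row 1 ← row 1 − (-2/5)·(new row 2): 1/5 − (-2/5)·(-1/6) = 2/15.

2/15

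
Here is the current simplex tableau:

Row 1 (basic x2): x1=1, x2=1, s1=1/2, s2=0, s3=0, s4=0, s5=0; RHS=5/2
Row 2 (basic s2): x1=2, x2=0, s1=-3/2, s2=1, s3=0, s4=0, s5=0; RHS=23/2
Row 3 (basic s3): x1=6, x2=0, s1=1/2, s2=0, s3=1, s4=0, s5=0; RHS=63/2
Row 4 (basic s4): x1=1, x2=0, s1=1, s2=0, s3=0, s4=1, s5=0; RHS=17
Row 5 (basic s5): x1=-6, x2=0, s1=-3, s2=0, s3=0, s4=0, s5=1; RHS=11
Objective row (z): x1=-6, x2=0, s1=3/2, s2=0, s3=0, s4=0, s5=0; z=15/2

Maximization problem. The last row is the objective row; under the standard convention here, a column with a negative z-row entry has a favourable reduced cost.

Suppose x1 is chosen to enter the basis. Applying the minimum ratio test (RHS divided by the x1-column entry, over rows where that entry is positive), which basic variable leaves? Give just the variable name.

Ratios: row 1 (x2): (5/2)/1 = 5/2; row 2 (s2): (23/2)/2 = 23/4; row 3 (s3): (63/2)/6 = 21/4; row 4 (s4): 17/1 = 17; row 5 (s5): entry -6 ≤ 0, skip.
Minimum ratio 5/2 is in the x2 row, so x2 leaves.

x2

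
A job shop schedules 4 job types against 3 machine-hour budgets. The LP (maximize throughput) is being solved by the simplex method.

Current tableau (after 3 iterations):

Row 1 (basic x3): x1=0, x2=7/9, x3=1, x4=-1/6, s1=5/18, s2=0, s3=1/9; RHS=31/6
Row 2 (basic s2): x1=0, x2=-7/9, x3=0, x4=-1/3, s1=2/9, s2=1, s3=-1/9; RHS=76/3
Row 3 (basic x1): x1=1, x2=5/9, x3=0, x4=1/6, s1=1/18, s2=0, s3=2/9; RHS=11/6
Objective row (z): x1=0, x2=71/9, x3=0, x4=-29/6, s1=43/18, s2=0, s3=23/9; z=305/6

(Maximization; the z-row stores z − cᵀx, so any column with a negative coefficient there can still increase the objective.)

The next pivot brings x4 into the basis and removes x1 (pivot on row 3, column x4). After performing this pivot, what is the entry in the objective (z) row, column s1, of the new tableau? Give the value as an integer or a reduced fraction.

4

Pivot element is row 3, column x4: 1/6.
Normalize row 3: new (row 3, s1) = (1/18)/(1/6) = 1/3.
z-row ← z-row − (-29/6)·(new row 3): 43/18 − (-29/6)·(1/3) = 4.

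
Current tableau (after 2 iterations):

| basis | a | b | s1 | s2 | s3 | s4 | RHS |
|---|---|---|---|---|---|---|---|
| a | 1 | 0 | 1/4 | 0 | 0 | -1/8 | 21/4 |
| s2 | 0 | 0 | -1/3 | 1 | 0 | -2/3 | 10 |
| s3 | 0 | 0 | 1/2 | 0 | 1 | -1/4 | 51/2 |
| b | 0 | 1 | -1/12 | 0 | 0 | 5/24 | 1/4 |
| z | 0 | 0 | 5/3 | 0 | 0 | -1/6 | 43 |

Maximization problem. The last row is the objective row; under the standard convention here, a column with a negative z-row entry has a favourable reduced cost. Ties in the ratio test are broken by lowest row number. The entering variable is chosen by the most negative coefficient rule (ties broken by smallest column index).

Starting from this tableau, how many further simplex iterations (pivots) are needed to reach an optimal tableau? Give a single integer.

1

pivot: s4 in, b out → z = 216/5
No improving column remains; optimal.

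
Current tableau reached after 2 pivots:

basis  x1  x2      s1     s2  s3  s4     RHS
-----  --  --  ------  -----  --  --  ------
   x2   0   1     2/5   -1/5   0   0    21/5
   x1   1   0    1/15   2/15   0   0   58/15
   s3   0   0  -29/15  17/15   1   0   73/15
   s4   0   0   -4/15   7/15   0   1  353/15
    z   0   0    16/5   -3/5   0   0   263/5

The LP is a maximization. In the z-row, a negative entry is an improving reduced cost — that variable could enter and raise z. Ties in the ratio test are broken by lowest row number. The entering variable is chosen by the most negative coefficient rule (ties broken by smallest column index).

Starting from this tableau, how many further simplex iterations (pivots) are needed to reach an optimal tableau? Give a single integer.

pivot: s2 in, s3 out → z = 938/17
No improving column remains; optimal.

1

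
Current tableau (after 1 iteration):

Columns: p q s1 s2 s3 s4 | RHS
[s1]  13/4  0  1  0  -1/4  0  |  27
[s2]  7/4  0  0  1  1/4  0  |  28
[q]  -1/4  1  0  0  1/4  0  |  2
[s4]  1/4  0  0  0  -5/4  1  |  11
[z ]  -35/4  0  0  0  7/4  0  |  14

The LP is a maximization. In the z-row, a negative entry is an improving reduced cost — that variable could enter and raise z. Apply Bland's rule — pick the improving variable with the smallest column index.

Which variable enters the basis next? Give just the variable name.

p

Objective-row coefficients: p: -35/4, q: 0, s1: 0, s2: 0, s3: 7/4, s4: 0.
Improving columns: p. Bland's rule picks the smallest column index → p.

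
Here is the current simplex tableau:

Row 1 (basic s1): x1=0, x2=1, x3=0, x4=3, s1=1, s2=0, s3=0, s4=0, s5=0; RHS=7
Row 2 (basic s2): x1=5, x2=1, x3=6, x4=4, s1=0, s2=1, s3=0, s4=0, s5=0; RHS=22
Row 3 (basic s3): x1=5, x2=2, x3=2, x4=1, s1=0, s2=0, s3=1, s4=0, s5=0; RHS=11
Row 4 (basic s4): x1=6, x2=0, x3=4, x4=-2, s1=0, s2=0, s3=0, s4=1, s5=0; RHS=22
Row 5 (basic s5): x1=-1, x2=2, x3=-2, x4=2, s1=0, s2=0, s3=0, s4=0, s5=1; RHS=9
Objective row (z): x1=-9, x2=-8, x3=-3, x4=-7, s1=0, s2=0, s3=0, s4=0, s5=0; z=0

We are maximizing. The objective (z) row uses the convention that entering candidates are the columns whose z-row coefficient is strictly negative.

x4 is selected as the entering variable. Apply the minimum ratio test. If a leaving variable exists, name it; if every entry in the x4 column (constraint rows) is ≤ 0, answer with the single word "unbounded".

Ratios: row 1 (s1): 7/3 = 7/3; row 2 (s2): 22/4 = 11/2; row 3 (s3): 11/1 = 11; row 4 (s4): entry -2 ≤ 0, skip; row 5 (s5): 9/2 = 9/2.
Minimum ratio is in the s1 row, so s1 leaves.

s1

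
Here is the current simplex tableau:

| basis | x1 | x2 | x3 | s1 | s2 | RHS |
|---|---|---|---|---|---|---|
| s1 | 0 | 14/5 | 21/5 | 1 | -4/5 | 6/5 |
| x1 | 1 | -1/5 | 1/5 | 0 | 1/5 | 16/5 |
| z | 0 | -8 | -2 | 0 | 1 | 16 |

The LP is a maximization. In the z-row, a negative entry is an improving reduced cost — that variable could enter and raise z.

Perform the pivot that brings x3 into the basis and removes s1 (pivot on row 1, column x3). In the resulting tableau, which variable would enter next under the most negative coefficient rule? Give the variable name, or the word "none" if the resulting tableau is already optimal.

x2

Pivot element 21/5. New z-row = old z-row − (-2)·(row 1/(21/5)).
Updated z-row coefficients: x1: 0, x2: -20/3, x3: 0, s1: 10/21, s2: 13/21.
The most negative is -20/3 in column x2, so x2 would enter next.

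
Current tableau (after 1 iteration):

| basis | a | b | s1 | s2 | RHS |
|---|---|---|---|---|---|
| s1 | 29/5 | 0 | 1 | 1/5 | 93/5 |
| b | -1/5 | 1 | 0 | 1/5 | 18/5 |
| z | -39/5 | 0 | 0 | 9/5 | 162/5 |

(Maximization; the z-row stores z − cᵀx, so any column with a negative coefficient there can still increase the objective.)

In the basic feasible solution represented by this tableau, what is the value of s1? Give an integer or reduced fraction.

93/5

s1 is basic (row 1); its value is the RHS of that row: 93/5.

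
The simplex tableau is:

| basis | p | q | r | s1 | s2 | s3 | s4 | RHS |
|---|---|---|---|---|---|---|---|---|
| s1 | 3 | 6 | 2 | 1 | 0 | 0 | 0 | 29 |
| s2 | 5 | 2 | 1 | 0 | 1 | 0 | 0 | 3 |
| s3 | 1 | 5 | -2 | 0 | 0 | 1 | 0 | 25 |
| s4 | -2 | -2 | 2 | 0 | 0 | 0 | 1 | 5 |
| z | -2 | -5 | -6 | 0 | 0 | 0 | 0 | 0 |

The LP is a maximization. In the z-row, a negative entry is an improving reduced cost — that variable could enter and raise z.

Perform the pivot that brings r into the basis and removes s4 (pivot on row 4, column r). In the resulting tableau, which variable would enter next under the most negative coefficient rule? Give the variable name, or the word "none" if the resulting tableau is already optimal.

q

Pivot element 2. New z-row = old z-row − (-6)·(row 4/2).
Updated z-row coefficients: p: -8, q: -11, r: 0, s1: 0, s2: 0, s3: 0, s4: 3.
The most negative is -11 in column q, so q would enter next.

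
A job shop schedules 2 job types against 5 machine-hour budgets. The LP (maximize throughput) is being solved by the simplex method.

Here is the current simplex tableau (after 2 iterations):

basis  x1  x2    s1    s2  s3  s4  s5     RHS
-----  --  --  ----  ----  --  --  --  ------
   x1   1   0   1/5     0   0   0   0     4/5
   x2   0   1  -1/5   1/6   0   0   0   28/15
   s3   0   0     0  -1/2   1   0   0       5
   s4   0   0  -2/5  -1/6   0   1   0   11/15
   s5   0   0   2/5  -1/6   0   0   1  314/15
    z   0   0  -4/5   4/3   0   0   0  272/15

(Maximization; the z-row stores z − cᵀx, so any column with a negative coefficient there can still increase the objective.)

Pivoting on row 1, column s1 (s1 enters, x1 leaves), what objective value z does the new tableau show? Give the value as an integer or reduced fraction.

Minimum ratio for s1: (4/5)/(1/5) = 4.
z changes by −(z-row coeff of s1)·ratio = −(-4/5)·4 = 16/5.
New z = 272/15 + (16/5) = 64/3.

64/3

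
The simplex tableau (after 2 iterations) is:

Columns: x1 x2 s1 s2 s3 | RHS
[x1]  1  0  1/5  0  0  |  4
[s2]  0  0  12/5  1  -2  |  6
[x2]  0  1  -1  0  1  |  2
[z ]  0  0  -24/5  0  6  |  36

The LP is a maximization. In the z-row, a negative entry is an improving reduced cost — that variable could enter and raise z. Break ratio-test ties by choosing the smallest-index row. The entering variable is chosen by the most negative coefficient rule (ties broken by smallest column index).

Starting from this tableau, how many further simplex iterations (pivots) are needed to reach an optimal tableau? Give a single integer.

pivot: s1 in, s2 out → z = 48
No improving column remains; optimal.

1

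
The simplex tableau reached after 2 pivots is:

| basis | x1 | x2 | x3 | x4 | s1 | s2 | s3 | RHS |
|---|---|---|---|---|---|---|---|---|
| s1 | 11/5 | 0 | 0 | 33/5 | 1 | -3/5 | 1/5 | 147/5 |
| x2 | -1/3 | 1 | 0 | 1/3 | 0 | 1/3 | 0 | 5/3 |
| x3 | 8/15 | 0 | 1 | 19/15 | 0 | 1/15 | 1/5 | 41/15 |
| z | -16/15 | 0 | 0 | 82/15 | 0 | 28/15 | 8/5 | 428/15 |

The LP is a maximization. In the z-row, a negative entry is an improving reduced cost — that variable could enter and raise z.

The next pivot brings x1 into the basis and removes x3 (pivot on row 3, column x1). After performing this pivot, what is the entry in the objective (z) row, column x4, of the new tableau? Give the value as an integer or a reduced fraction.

8

Pivot element is row 3, column x1: 8/15.
Normalize row 3: new (row 3, x4) = (19/15)/(8/15) = 19/8.
z-row ← z-row − (-16/15)·(new row 3): 82/15 − (-16/15)·(19/8) = 8.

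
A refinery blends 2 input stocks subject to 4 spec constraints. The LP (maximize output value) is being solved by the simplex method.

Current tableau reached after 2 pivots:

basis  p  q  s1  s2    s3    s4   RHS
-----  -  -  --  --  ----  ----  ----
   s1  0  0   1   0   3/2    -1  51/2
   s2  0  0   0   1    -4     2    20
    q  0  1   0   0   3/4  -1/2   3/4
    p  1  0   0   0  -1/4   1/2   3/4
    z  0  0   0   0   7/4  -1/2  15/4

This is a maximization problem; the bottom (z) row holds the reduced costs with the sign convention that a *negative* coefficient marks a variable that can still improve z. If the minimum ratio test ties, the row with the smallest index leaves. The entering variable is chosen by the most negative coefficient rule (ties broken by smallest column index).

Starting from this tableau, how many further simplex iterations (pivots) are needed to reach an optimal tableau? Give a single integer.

pivot: s4 in, p out → z = 9/2
No improving column remains; optimal.

1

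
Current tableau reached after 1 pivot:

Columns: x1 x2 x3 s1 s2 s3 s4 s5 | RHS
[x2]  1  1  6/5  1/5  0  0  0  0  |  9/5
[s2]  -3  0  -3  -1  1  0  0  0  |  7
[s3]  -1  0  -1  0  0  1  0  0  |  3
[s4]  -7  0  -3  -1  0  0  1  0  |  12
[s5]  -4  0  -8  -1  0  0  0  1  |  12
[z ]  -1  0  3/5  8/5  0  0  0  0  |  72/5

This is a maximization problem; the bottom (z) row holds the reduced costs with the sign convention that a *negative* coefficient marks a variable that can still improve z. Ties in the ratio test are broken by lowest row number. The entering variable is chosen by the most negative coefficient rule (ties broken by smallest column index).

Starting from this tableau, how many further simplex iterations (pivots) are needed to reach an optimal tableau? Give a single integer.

1

pivot: x1 in, x2 out → z = 81/5
No improving column remains; optimal.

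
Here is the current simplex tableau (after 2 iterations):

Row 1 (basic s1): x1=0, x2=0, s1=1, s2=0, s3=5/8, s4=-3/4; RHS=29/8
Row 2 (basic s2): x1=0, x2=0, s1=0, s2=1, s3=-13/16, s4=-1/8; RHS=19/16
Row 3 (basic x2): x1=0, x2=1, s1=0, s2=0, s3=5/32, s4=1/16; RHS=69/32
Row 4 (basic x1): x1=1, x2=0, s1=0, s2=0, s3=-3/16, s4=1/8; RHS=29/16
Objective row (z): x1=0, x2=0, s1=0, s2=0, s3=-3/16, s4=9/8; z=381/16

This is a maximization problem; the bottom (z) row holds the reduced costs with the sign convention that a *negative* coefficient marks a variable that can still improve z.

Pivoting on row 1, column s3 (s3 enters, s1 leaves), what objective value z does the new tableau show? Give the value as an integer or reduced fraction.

Minimum ratio for s3: (29/8)/(5/8) = 29/5.
z changes by −(z-row coeff of s3)·ratio = −(-3/16)·(29/5) = 87/80.
New z = 381/16 + (87/80) = 249/10.

249/10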